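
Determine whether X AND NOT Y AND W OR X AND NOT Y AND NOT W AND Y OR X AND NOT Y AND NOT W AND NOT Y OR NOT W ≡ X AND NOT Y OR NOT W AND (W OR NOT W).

Yes

E1: X AND NOT Y AND W OR X AND NOT Y AND NOT W AND Y OR X AND NOT Y AND NOT W AND NOT Y OR NOT W
    = X AND NOT Y AND W OR X AND NOT Y AND NOT W OR NOT W   — distribution
    = X AND NOT Y OR NOT W   — distribution
E2: X AND NOT Y OR NOT W AND (W OR NOT W)
    = X AND NOT Y OR NOT W   — complement / identity
Both reduce to X AND NOT Y OR NOT W, so they are equivalent.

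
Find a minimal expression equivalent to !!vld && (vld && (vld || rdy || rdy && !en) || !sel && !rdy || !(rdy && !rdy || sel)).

!!vld && (vld && (vld || rdy || rdy && !en) || !sel && !rdy || !(rdy && !rdy || sel))
= !!vld && (vld && (vld || rdy || rdy && !en) || !sel && !rdy || !sel)   [complement / identity]
= !!vld && (vld && (vld || rdy) || !sel && !rdy || !sel)   [absorption]
= !!vld && (vld || !sel && !rdy || !sel)   [absorption]
= !!vld && (vld || !sel)   [absorption]
= vld && (vld || !sel)   [double negation]
= vld   [absorption]

vld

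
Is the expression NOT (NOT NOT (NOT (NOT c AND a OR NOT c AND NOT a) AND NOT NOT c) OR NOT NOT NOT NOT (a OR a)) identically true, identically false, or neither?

NOT (NOT NOT (NOT (NOT c AND a OR NOT c AND NOT a) AND NOT NOT c) OR NOT NOT NOT NOT (a OR a))
= NOT (NOT NOT (NOT (NOT c AND a OR NOT c AND NOT a) AND NOT NOT c) OR NOT NOT (a OR a))
= NOT (NOT NOT (NOT NOT c AND NOT NOT c) OR NOT NOT (a OR a))
= NOT (NOT (NOT c OR NOT c) OR NOT NOT (a OR a))
= NOT (NOT NOT c OR NOT NOT (a OR a))
= NOT c AND NOT (a OR a)
= NOT c AND NOT a
This depends on a, c, so it is not a constant.

neither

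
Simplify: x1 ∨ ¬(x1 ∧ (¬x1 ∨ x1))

True

x1 ∨ ¬(x1 ∧ (¬x1 ∨ x1))
= x1 ∨ ¬x1   — complement / identity
= True   — complement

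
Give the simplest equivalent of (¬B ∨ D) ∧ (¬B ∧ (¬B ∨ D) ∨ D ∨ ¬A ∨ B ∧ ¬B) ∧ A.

(¬B ∨ D) ∧ (¬B ∧ (¬B ∨ D) ∨ D ∨ ¬A ∨ B ∧ ¬B) ∧ A
= (¬B ∨ D) ∧ (¬B ∧ (¬B ∨ D) ∨ D ∨ ¬A) ∧ A   (complement / identity)
= (¬B ∨ D) ∧ (¬B ∨ D ∨ ¬A) ∧ A   (absorption)
= (¬B ∨ D) ∧ A   (absorption)

(¬B ∨ D) ∧ A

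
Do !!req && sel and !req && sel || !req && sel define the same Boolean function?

E1: !!req && sel
    = req && sel   — double negation
E2: !req && sel || !req && sel
    = !req && sel   — idempotence
These differ: at req=0, sel=1, E1 = 0 but E2 = 1.

No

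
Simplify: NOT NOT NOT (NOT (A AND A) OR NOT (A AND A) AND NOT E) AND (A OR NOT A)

NOT NOT NOT (NOT (A AND A) OR NOT (A AND A) AND NOT E) AND (A OR NOT A)
= NOT NOT NOT NOT (A AND A) AND (A OR NOT A)   — absorption
= NOT NOT NOT NOT (A AND A)   — complement / identity
= NOT NOT NOT NOT A   — idempotence
= NOT NOT A   — double negation
= A   — double negation

A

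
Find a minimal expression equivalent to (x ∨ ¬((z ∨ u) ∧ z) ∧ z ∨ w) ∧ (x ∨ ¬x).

(x ∨ ¬((z ∨ u) ∧ z) ∧ z ∨ w) ∧ (x ∨ ¬x)
= (x ∨ ¬z ∧ z ∨ w) ∧ (x ∨ ¬x)   — absorption
= x ∨ ¬z ∧ z ∨ w   — complement / identity
= x ∨ w   — complement / identity

x ∨ w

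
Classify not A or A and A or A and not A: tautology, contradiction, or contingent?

tautology

not A or A and A or A and not A
= not A or (A or not A) and A   [distribution]
= not A or A   [complement / identity]
= True   [complement]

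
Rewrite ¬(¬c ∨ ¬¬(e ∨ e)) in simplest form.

¬(¬c ∨ ¬¬(e ∨ e))
= c ∧ ¬(e ∨ e)   (De Morgan)
= c ∧ ¬e   (idempotence)

c ∧ ¬e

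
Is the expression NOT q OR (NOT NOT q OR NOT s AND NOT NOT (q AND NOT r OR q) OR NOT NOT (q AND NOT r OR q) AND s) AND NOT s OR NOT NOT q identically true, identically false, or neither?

identically true

NOT q OR (NOT NOT q OR NOT s AND NOT NOT (q AND NOT r OR q) OR NOT NOT (q AND NOT r OR q) AND s) AND NOT s OR NOT NOT q
= NOT q OR (NOT NOT q OR NOT NOT (q AND NOT r OR q)) AND NOT s OR NOT NOT q   — distribution
= NOT q OR (NOT NOT q OR NOT NOT q) AND NOT s OR NOT NOT q   — absorption
= NOT q OR NOT NOT q AND NOT s OR NOT NOT q   — idempotence
= NOT q OR NOT NOT q   — absorption
= NOT q OR q   — double negation
= TRUE   — complement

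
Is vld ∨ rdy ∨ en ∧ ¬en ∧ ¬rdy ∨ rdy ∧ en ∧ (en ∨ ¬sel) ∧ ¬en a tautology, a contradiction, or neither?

neither

vld ∨ rdy ∨ en ∧ ¬en ∧ ¬rdy ∨ rdy ∧ en ∧ (en ∨ ¬sel) ∧ ¬en
= vld ∨ rdy ∨ en ∧ ¬en ∧ ¬rdy ∨ rdy ∧ en ∧ ¬en   (absorption)
= vld ∨ rdy ∨ en ∧ ¬en   (distribution)
= vld ∨ rdy   (complement / identity)
This depends on rdy, vld, so it is not a constant.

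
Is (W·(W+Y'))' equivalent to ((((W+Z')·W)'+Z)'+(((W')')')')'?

E1: (W·(W+Y'))'
    = W'
E2: ((((W+Z')·W)'+Z)'+(((W')')')')'
    = ((((W+Z')·W)'+Z)'+(W')')'
    = (((W+Z')·W)'+Z)·W'
    = (W'+Z)·W'
    = W'
Both reduce to W', so they are equivalent.

Yes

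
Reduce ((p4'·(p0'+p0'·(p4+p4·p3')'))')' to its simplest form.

((p4'·(p0'+p0'·(p4+p4·p3')'))')'
= ((p4'·(p0'+p0'·p4'))')'   (absorption)
= p4'·(p0'+p0'·p4')   (double negation)
= p4'·p0'   (absorption)

p4'·p0'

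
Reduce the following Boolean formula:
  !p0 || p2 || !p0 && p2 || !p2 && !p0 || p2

!p0 || p2 || !p0 && p2 || !p2 && !p0 || p2
= !p0 || p2 || !p0 || p2
= !p0 || p2

!p0 || p2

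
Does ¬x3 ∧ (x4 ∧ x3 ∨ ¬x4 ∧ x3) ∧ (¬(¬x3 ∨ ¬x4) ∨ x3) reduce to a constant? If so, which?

¬x3 ∧ (x4 ∧ x3 ∨ ¬x4 ∧ x3) ∧ (¬(¬x3 ∨ ¬x4) ∨ x3)
= ¬x3 ∧ (x4 ∧ x3 ∨ ¬x4 ∧ x3) ∧ (x3 ∧ x4 ∨ x3)   [De Morgan]
= ¬x3 ∧ (x4 ∧ x3 ∨ ¬x4 ∧ x3) ∧ x3   [absorption]
= ¬x3 ∧ x3 ∧ x3   [distribution]
= ¬x3 ∧ x3   [idempotence]
= False   [complement]

yes, False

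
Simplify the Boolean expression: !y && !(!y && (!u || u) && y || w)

!y && !w

!y && !(!y && (!u || u) && y || w)
= !y && !(!y && y || w)
= !y && !w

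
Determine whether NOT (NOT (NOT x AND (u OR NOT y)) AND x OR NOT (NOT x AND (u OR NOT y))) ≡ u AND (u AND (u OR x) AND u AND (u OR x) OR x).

E1: NOT (NOT (NOT x AND (u OR NOT y)) AND x OR NOT (NOT x AND (u OR NOT y)))
    = NOT NOT (NOT x AND (u OR NOT y))   — absorption
    = NOT x AND (u OR NOT y)   — double negation
E2: u AND (u AND (u OR x) AND u AND (u OR x) OR x)
    = u AND (u AND (u OR x) OR x)   — idempotence
    = u AND (u OR x)   — absorption
    = u   — absorption
These differ: at u=1, x=1, y=0, E1 = 0 but E2 = 1.

No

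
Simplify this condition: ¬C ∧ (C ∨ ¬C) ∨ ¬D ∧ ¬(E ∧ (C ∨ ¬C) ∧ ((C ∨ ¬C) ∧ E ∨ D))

¬C ∨ ¬D ∧ ¬E

¬C ∧ (C ∨ ¬C) ∨ ¬D ∧ ¬(E ∧ (C ∨ ¬C) ∧ ((C ∨ ¬C) ∧ E ∨ D))
= ¬C ∧ (C ∨ ¬C) ∨ ¬D ∧ ¬(E ∧ (C ∨ ¬C) ∧ (E ∨ D))   — complement / identity
= ¬C ∧ (C ∨ ¬C) ∨ ¬D ∧ ¬(E ∧ (E ∨ D))   — complement / identity
= ¬C ∨ ¬D ∧ ¬(E ∧ (E ∨ D))   — complement / identity
= ¬C ∨ ¬D ∧ ¬E   — absorption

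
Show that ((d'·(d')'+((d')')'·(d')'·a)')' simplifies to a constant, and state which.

((d'·(d')'+((d')')'·(d')'·a)')'
= ((d'·(d')'+d'·(d')'·a)')'   — double negation
= d'·(d')'+d'·(d')'·a   — double negation
= d'·(d')'   — absorption
= d'·d   — double negation
= 0   — complement

0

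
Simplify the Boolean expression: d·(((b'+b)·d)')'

d·(((b'+b)·d)')'
= d·(b'+b)·d
= d·d
= d

d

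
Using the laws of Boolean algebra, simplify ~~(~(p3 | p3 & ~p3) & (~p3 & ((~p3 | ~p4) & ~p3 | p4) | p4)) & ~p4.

~~(~(p3 | p3 & ~p3) & (~p3 & ((~p3 | ~p4) & ~p3 | p4) | p4)) & ~p4
= ~~(~(p3 | p3 & ~p3) & (~p3 & (~p3 | p4) | p4)) & ~p4
= ~~(~p3 & (~p3 & (~p3 | p4) | p4)) & ~p4
= ~~(~p3 & (~p3 | p4)) & ~p4
= ~~~p3 & ~p4
= ~p3 & ~p4

~p3 & ~p4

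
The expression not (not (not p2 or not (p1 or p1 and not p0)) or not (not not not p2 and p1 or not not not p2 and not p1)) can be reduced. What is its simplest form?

not (not (not p2 or not (p1 or p1 and not p0)) or not (not not not p2 and p1 or not not not p2 and not p1))
= not (not (not p2 or not (p1 or p1 and not p0)) or not not not not p2)   [distribution]
= (not p2 or not (p1 or p1 and not p0)) and not not not p2   [De Morgan]
= (not p2 or not (p1 or p1 and not p0)) and not p2   [double negation]
= (not p2 or not p1) and not p2   [absorption]
= not p2   [absorption]

not p2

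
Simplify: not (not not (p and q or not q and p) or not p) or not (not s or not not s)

not (not not (p and q or not q and p) or not p) or not (not s or not not s)
= not (not not (p and q or not q and p) or not p) or s and not s
= not (not not p or not p) or s and not s
= not p and p or s and not s
= s and not s
= False

False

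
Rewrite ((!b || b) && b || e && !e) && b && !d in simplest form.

((!b || b) && b || e && !e) && b && !d
= (!b || b) && b && b && !d   — complement / identity
= b && b && !d   — complement / identity
= b && !d   — idempotence

b && !d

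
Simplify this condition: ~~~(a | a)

~a

~~~(a | a)
= ~~~a
= ~a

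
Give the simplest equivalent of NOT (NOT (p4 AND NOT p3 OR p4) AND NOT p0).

NOT (NOT (p4 AND NOT p3 OR p4) AND NOT p0)
= p4 AND NOT p3 OR p4 OR p0   [De Morgan]
= p4 OR p0   [absorption]

p4 OR p0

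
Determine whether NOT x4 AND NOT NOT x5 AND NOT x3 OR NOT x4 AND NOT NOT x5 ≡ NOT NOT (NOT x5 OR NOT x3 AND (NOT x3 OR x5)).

No

E1: NOT x4 AND NOT NOT x5 AND NOT x3 OR NOT x4 AND NOT NOT x5
    = NOT x4 AND NOT NOT x5   (absorption)
    = NOT x4 AND x5   (double negation)
E2: NOT NOT (NOT x5 OR NOT x3 AND (NOT x3 OR x5))
    = NOT x5 OR NOT x3 AND (NOT x3 OR x5)   (double negation)
    = NOT x5 OR NOT x3   (absorption)
These differ: at x3=0, x4=1, x5=0, E1 = 0 but E2 = 1.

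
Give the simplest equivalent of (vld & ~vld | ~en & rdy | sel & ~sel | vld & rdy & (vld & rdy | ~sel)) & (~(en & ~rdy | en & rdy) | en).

rdy & (~en | vld)

(vld & ~vld | ~en & rdy | sel & ~sel | vld & rdy & (vld & rdy | ~sel)) & (~(en & ~rdy | en & rdy) | en)
= (vld & ~vld | ~en & rdy | sel & ~sel | vld & rdy) & (~(en & ~rdy | en & rdy) | en)   (absorption)
= (vld & ~vld | ~en & rdy | sel & ~sel | vld & rdy) & (~en | en)   (distribution)
= (~en & rdy | sel & ~sel | vld & rdy) & (~en | en)   (complement / identity)
= (~en & rdy | vld & rdy) & (~en | en)   (complement / identity)
= rdy & (~en | vld) & (~en | en)   (distribution)
= rdy & (~en | vld)   (complement / identity)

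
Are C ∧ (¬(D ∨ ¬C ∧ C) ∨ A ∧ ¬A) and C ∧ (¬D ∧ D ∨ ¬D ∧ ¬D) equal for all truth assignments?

E1: C ∧ (¬(D ∨ ¬C ∧ C) ∨ A ∧ ¬A)
    = C ∧ ¬(D ∨ ¬C ∧ C)   [complement / identity]
    = C ∧ ¬D   [complement / identity]
E2: C ∧ (¬D ∧ D ∨ ¬D ∧ ¬D)
    = C ∧ ¬D   [distribution]
Both reduce to C ∧ ¬D, so they are equivalent.

Yes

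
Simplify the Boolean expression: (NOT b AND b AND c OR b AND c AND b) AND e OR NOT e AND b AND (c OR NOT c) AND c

(NOT b AND b AND c OR b AND c AND b) AND e OR NOT e AND b AND (c OR NOT c) AND c
= (NOT b AND b AND c OR b AND c AND b) AND e OR NOT e AND b AND c   — complement / identity
= b AND c AND e OR NOT e AND b AND c   — distribution
= b AND c   — distribution

b AND c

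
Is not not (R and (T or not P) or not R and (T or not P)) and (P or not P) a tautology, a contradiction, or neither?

neither

not not (R and (T or not P) or not R and (T or not P)) and (P or not P)
= not not (R and (T or not P) or not R and (T or not P))   [complement / identity]
= R and (T or not P) or not R and (T or not P)   [double negation]
= T or not P   [distribution]
This depends on P, T, so it is not a constant.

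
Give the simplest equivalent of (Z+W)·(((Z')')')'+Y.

(Z+W)·(((Z')')')'+Y
= (Z+W)·(Z')'+Y   [double negation]
= (Z+W)·Z+Y   [double negation]
= Z+Y   [absorption]

Z+Y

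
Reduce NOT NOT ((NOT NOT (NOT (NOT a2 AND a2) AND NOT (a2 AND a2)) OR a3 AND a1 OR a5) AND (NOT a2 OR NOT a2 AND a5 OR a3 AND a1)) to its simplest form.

NOT NOT ((NOT NOT (NOT (NOT a2 AND a2) AND NOT (a2 AND a2)) OR a3 AND a1 OR a5) AND (NOT a2 OR NOT a2 AND a5 OR a3 AND a1))
= NOT NOT ((NOT (NOT a2 AND a2 OR a2 AND a2) OR a3 AND a1 OR a5) AND (NOT a2 OR NOT a2 AND a5 OR a3 AND a1))   — De Morgan
= NOT NOT ((NOT (NOT a2 AND a2 OR a2 AND a2) OR a3 AND a1 OR a5) AND (NOT a2 OR a3 AND a1))   — absorption
= NOT NOT ((NOT a2 OR a3 AND a1 OR a5) AND (NOT a2 OR a3 AND a1))   — distribution
= NOT NOT (NOT a2 OR a3 AND a1)   — absorption
= NOT a2 OR a3 AND a1   — double negation

NOT a2 OR a3 AND a1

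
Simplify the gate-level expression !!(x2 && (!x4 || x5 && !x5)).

!!(x2 && (!x4 || x5 && !x5))
= !!(x2 && !x4)   (complement / identity)
= x2 && !x4   (double negation)

x2 && !x4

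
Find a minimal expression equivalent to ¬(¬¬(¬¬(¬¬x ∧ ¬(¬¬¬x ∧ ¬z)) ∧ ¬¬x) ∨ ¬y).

¬(¬¬(¬¬(¬¬x ∧ ¬(¬¬¬x ∧ ¬z)) ∧ ¬¬x) ∨ ¬y)
= ¬(¬(¬(¬¬x ∧ ¬(¬¬¬x ∧ ¬z)) ∨ ¬x) ∨ ¬y)   [De Morgan]
= ¬(¬(¬(¬¬x ∧ (¬¬x ∨ z)) ∨ ¬x) ∨ ¬y)   [De Morgan]
= ¬(¬(¬¬¬x ∨ ¬x) ∨ ¬y)   [absorption]
= ¬(¬(¬x ∨ ¬x) ∨ ¬y)   [double negation]
= ¬(¬¬x ∨ ¬y)   [idempotence]
= ¬x ∧ y   [De Morgan]

¬x ∧ y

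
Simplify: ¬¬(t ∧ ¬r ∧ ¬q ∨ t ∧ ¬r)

t ∧ ¬r

¬¬(t ∧ ¬r ∧ ¬q ∨ t ∧ ¬r)
= ¬¬(t ∧ ¬r)   (absorption)
= t ∧ ¬r   (double negation)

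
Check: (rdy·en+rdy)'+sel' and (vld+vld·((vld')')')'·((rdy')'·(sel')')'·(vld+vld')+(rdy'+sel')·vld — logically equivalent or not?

E1: (rdy·en+rdy)'+sel'
    = rdy'+sel'   [absorption]
E2: (vld+vld·((vld')')')'·((rdy')'·(sel')')'·(vld+vld')+(rdy'+sel')·vld
    = (vld+vld·((vld')')')'·(rdy'+sel')·(vld+vld')+(rdy'+sel')·vld   [De Morgan]
    = (vld+vld·vld')'·(rdy'+sel')·(vld+vld')+(rdy'+sel')·vld   [double negation]
    = vld'·(rdy'+sel')·(vld+vld')+(rdy'+sel')·vld   [complement / identity]
    = vld'·(rdy'+sel')+(rdy'+sel')·vld   [complement / identity]
    = rdy'+sel'   [distribution]
Both reduce to rdy'+sel', so they are equivalent.

Yes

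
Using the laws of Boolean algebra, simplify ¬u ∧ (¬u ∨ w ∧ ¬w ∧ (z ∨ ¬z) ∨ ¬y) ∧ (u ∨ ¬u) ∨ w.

¬u ∨ w

¬u ∧ (¬u ∨ w ∧ ¬w ∧ (z ∨ ¬z) ∨ ¬y) ∧ (u ∨ ¬u) ∨ w
= ¬u ∧ (¬u ∨ w ∧ ¬w ∨ ¬y) ∧ (u ∨ ¬u) ∨ w   — complement / identity
= ¬u ∧ (¬u ∨ ¬y) ∧ (u ∨ ¬u) ∨ w   — complement / identity
= ¬u ∧ (u ∨ ¬u) ∨ w   — absorption
= ¬u ∨ w   — complement / identity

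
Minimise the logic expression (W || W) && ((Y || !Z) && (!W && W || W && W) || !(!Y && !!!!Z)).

(W || W) && ((Y || !Z) && (!W && W || W && W) || !(!Y && !!!!Z))
= (W || W) && ((Y || !Z) && (!W && W || W && W) || Y || !!!Z)   (De Morgan)
= (W || W) && ((Y || !Z) && (!W && W || W && W) || Y || !Z)   (double negation)
= W && ((Y || !Z) && (!W && W || W && W) || Y || !Z)   (idempotence)
= W && ((Y || !Z) && W || Y || !Z)   (distribution)
= W && (Y || !Z)   (absorption)

W && (Y || !Z)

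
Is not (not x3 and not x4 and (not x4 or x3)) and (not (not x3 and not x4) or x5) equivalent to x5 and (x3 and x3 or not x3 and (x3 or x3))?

No

E1: not (not x3 and not x4 and (not x4 or x3)) and (not (not x3 and not x4) or x5)
    = not (not x3 and not x4) and (not (not x3 and not x4) or x5)
    = not (not x3 and not x4)
    = x3 or x4
E2: x5 and (x3 and x3 or not x3 and (x3 or x3))
    = x5 and (x3 and x3 or not x3 and x3)
    = x5 and x3
These differ: at x3=0, x4=1, x5=0, E1 = 1 but E2 = 0.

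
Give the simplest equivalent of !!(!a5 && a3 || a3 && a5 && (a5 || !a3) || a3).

!!(!a5 && a3 || a3 && a5 && (a5 || !a3) || a3)
= !!(!a5 && a3 || a3 && a5 || a3)   (absorption)
= !!(a3 || a3)   (distribution)
= !!a3   (idempotence)
= a3   (double negation)

a3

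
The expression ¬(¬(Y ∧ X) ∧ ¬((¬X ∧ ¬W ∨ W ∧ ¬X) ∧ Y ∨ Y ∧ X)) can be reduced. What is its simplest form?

Y

¬(¬(Y ∧ X) ∧ ¬((¬X ∧ ¬W ∨ W ∧ ¬X) ∧ Y ∨ Y ∧ X))
= ¬(¬(Y ∧ X) ∧ ¬(¬X ∧ Y ∨ Y ∧ X))   — distribution
= ¬(¬(Y ∧ X) ∧ ¬Y)   — distribution
= Y ∧ X ∨ Y   — De Morgan
= Y   — absorption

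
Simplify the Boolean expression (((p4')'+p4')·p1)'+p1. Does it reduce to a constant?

1

(((p4')'+p4')·p1)'+p1
= ((p4+p4')·p1)'+p1   (double negation)
= p1'+p1   (complement / identity)
= 1   (complement)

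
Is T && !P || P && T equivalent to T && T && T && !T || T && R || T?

Yes

E1: T && !P || P && T
    = T   (distribution)
E2: T && T && T && !T || T && R || T
    = T && T && !T || T && R || T   (idempotence)
    = T && !T || T && R || T   (idempotence)
    = T && R || T   (complement / identity)
    = T   (absorption)
Both reduce to T, so they are equivalent.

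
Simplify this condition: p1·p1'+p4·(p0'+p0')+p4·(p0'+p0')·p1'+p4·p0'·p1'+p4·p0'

p1·p1'+p4·(p0'+p0')+p4·(p0'+p0')·p1'+p4·p0'·p1'+p4·p0'
= p1·p1'+p4·(p0'+p0')+p4·p0'·p1'+p4·p0'   — absorption
= p1·p1'+p4·p0'+p4·p0'·p1'+p4·p0'   — idempotence
= p1·p1'+p4·p0'+p4·p0'   — absorption
= p4·p0'+p4·p0'   — complement / identity
= p4·p0'   — idempotence

p4·p0'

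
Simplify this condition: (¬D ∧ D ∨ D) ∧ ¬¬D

D

(¬D ∧ D ∨ D) ∧ ¬¬D
= D ∧ ¬¬D   (complement / identity)
= D ∧ D   (double negation)
= D   (idempotence)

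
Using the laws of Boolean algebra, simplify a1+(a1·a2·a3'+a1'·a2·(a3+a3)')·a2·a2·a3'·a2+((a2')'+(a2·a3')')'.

a1+a2·a3'

a1+(a1·a2·a3'+a1'·a2·(a3+a3)')·a2·a2·a3'·a2+((a2')'+(a2·a3')')'
= a1+(a1·a2·a3'+a1'·a2·a3')·a2·a2·a3'·a2+((a2')'+(a2·a3')')'   [idempotence]
= a1+a2·a3'·a2·a2·a3'·a2+((a2')'+(a2·a3')')'   [distribution]
= a1+a2·a3'·a2+((a2')'+(a2·a3')')'   [idempotence]
= a1+a2·a3'·a2+a2'·a2·a3'   [De Morgan]
= a1+a2·a3'   [distribution]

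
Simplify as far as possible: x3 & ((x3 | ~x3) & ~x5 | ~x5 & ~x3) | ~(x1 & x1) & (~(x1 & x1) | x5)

x3 & ~x5 | ~x1

x3 & ((x3 | ~x3) & ~x5 | ~x5 & ~x3) | ~(x1 & x1) & (~(x1 & x1) | x5)
= x3 & ((x3 | ~x3) & ~x5 | ~x5 & ~x3) | ~(x1 & x1)   (absorption)
= x3 & ((x3 | ~x3) & ~x5 | ~x5 & ~x3) | ~x1   (idempotence)
= x3 & (~x5 | ~x5 & ~x3) | ~x1   (complement / identity)
= x3 & ~x5 | ~x1   (absorption)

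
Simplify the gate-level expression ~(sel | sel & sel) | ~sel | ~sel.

~sel

~(sel | sel & sel) | ~sel | ~sel
= ~(sel | sel & sel) | ~sel   [idempotence]
= ~(sel | sel) | ~sel   [idempotence]
= ~sel | ~sel   [idempotence]
= ~sel   [idempotence]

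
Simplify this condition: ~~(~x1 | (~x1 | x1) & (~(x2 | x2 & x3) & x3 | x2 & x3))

~~(~x1 | (~x1 | x1) & (~(x2 | x2 & x3) & x3 | x2 & x3))
= ~~(~x1 | ~(x2 | x2 & x3) & x3 | x2 & x3)   — complement / identity
= ~~(~x1 | ~x2 & x3 | x2 & x3)   — absorption
= ~x1 | ~x2 & x3 | x2 & x3   — double negation
= ~x1 | x3   — distribution

~x1 | x3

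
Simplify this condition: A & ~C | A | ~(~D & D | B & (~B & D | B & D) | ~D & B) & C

A & ~C | A | ~(~D & D | B & (~B & D | B & D) | ~D & B) & C
= A & ~C | A | ~(B & (~B & D | B & D) | ~D & B) & C   [complement / identity]
= A & ~C | A | ~(B & D | ~D & B) & C   [distribution]
= A & ~C | A | ~B & C   [distribution]
= A | ~B & C   [absorption]

A | ~B & C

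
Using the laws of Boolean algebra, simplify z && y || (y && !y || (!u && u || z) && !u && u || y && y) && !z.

z && y || (y && !y || (!u && u || z) && !u && u || y && y) && !z
= z && y || (y && !y || !u && u || y && y) && !z
= z && y || (y && !y || y && y) && !z
= z && y || y && !z
= y

y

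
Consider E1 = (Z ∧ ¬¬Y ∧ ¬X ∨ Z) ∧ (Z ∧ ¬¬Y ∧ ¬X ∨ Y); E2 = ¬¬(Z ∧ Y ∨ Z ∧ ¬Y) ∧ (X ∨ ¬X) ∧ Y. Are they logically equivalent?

E1: (Z ∧ ¬¬Y ∧ ¬X ∨ Z) ∧ (Z ∧ ¬¬Y ∧ ¬X ∨ Y)
    = Z ∧ Y ∨ Z ∧ ¬¬Y ∧ ¬X   (distribution)
    = Z ∧ Y ∨ Z ∧ Y ∧ ¬X   (double negation)
    = Z ∧ Y   (absorption)
E2: ¬¬(Z ∧ Y ∨ Z ∧ ¬Y) ∧ (X ∨ ¬X) ∧ Y
    = ¬¬(Z ∧ Y ∨ Z ∧ ¬Y) ∧ Y   (complement / identity)
    = ¬¬Z ∧ Y   (distribution)
    = Z ∧ Y   (double negation)
Both reduce to Z ∧ Y, so they are equivalent.

Yes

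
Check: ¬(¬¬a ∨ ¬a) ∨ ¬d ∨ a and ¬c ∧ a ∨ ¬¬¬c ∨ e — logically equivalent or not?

No

E1: ¬(¬¬a ∨ ¬a) ∨ ¬d ∨ a
    = ¬a ∧ a ∨ ¬d ∨ a
    = ¬d ∨ a
E2: ¬c ∧ a ∨ ¬¬¬c ∨ e
    = ¬c ∧ a ∨ ¬c ∨ e
    = ¬c ∨ e
These differ: at a=0, c=1, d=0, e=0, E1 = 1 but E2 = 0.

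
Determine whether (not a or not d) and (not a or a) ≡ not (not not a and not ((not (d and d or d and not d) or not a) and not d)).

E1: (not a or not d) and (not a or a)
    = not a or not d   — complement / identity
E2: not (not not a and not ((not (d and d or d and not d) or not a) and not d))
    = not (not not a and not ((not d or not a) and not d))   — distribution
    = not (not not a and not not d)   — absorption
    = not a or not d   — De Morgan
Both reduce to not a or not d, so they are equivalent.

Yes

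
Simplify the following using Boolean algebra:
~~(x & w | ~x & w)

~~(x & w | ~x & w)
= ~~w   — distribution
= w   — double negation

w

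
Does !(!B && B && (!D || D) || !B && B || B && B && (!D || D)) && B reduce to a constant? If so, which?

!(!B && B && (!D || D) || !B && B || B && B && (!D || D)) && B
= !(!B && B && (!D || D) || B && B && (!D || D)) && B
= !(B && (!D || D)) && B
= !B && B
= false

yes, False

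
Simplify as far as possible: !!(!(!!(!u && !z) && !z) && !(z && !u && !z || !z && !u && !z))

u || z

!!(!(!!(!u && !z) && !z) && !(z && !u && !z || !z && !u && !z))
= !!((!(!u && !z) || z) && !(z && !u && !z || !z && !u && !z))   — De Morgan
= (!(!u && !z) || z) && !(z && !u && !z || !z && !u && !z)   — double negation
= (!(!u && !z) || z) && !(!u && !z)   — distribution
= !(!u && !z)   — absorption
= u || z   — De Morgan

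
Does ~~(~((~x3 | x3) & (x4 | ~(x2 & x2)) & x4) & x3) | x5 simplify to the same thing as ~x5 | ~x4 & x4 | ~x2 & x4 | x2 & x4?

E1: ~~(~((~x3 | x3) & (x4 | ~(x2 & x2)) & x4) & x3) | x5
    = ~((~x3 | x3) & (x4 | ~(x2 & x2)) & x4) & x3 | x5   (double negation)
    = ~((x4 | ~(x2 & x2)) & x4) & x3 | x5   (complement / identity)
    = ~((x4 | ~x2) & x4) & x3 | x5   (idempotence)
    = ~x4 & x3 | x5   (absorption)
E2: ~x5 | ~x4 & x4 | ~x2 & x4 | x2 & x4
    = ~x5 | ~x2 & x4 | x2 & x4   (complement / identity)
    = ~x5 | x4   (distribution)
These differ: at x2=0, x3=0, x4=0, x5=0, E1 = 0 but E2 = 1.

No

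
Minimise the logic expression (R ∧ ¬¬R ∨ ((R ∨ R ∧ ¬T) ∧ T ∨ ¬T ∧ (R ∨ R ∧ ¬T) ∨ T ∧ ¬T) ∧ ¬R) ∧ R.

R

(R ∧ ¬¬R ∨ ((R ∨ R ∧ ¬T) ∧ T ∨ ¬T ∧ (R ∨ R ∧ ¬T) ∨ T ∧ ¬T) ∧ ¬R) ∧ R
= (R ∧ ¬¬R ∨ (R ∨ R ∧ ¬T ∨ T ∧ ¬T) ∧ ¬R) ∧ R   — distribution
= (R ∧ ¬¬R ∨ (R ∨ T ∧ ¬T) ∧ ¬R) ∧ R   — absorption
= (R ∧ ¬¬R ∨ R ∧ ¬R) ∧ R   — complement / identity
= (R ∧ R ∨ R ∧ ¬R) ∧ R   — double negation
= R ∧ R   — distribution
= R   — idempotence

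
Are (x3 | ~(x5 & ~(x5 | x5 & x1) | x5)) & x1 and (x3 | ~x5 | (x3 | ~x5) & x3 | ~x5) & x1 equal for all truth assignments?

Yes

E1: (x3 | ~(x5 & ~(x5 | x5 & x1) | x5)) & x1
    = (x3 | ~(x5 & ~x5 | x5)) & x1   [absorption]
    = (x3 | ~x5) & x1   [complement / identity]
E2: (x3 | ~x5 | (x3 | ~x5) & x3 | ~x5) & x1
    = (x3 | ~x5 | x3 | ~x5) & x1   [absorption]
    = (x3 | ~x5) & x1   [idempotence]
Both reduce to (x3 | ~x5) & x1, so they are equivalent.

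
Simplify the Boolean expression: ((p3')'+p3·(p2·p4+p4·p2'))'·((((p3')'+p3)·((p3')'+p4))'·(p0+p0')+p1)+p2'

((p3')'+p3·(p2·p4+p4·p2'))'·((((p3')'+p3)·((p3')'+p4))'·(p0+p0')+p1)+p2'
= ((p3')'+p3·(p2·p4+p4·p2'))'·(((p3')'+p3·p4)'·(p0+p0')+p1)+p2'   [distribution]
= ((p3')'+p3·(p2·p4+p4·p2'))'·(((p3')'+p3·p4)'+p1)+p2'   [complement / identity]
= ((p3')'+p3·p4)'·(((p3')'+p3·p4)'+p1)+p2'   [distribution]
= ((p3')'+p3·p4)'+p2'   [absorption]
= (p3+p3·p4)'+p2'   [double negation]
= p3'+p2'   [absorption]

p3'+p2'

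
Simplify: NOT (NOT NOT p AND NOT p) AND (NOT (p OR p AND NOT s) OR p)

NOT (NOT NOT p AND NOT p) AND (NOT (p OR p AND NOT s) OR p)
= (NOT p OR p) AND (NOT (p OR p AND NOT s) OR p)
= (NOT p OR p) AND (NOT p OR p)
= NOT p OR p
= TRUE

TRUE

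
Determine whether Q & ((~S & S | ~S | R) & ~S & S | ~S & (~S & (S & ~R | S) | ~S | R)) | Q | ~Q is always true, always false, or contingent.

always true

Q & ((~S & S | ~S | R) & ~S & S | ~S & (~S & (S & ~R | S) | ~S | R)) | Q | ~Q
= Q & ((~S & S | ~S | R) & ~S & S | ~S & (~S & S | ~S | R)) | Q | ~Q   — absorption
= Q & (~S & S | ~S) & (~S & S | ~S | R) | Q | ~Q   — distribution
= Q & (~S & S | ~S) | Q | ~Q   — absorption
= Q & ~S | Q | ~Q   — complement / identity
= Q | ~Q   — absorption
= 1   — complement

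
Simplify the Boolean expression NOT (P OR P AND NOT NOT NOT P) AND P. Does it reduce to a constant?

NOT (P OR P AND NOT NOT NOT P) AND P
= NOT (P OR P AND NOT P) AND P   (double negation)
= NOT P AND P   (complement / identity)
= FALSE   (complement)

FALSE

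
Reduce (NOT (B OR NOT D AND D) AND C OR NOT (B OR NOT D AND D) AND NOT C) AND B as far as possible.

(NOT (B OR NOT D AND D) AND C OR NOT (B OR NOT D AND D) AND NOT C) AND B
= NOT (B OR NOT D AND D) AND B   [distribution]
= NOT B AND B   [complement / identity]
= FALSE   [complement]

FALSE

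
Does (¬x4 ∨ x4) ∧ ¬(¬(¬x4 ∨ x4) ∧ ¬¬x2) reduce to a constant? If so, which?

(¬x4 ∨ x4) ∧ ¬(¬(¬x4 ∨ x4) ∧ ¬¬x2)
= (¬x4 ∨ x4) ∧ (¬x4 ∨ x4 ∨ ¬x2)   (De Morgan)
= ¬x4 ∨ x4   (absorption)
= True   (complement)

yes, True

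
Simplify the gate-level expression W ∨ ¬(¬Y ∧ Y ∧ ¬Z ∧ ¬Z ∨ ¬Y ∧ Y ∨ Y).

W ∨ ¬(¬Y ∧ Y ∧ ¬Z ∧ ¬Z ∨ ¬Y ∧ Y ∨ Y)
= W ∨ ¬(¬Y ∧ Y ∧ ¬Z ∨ ¬Y ∧ Y ∨ Y)   [idempotence]
= W ∨ ¬(¬Y ∧ Y ∨ Y)   [absorption]
= W ∨ ¬Y   [complement / identity]

W ∨ ¬Y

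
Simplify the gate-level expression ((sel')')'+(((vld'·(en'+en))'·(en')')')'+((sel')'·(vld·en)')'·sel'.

((sel')')'+(((vld'·(en'+en))'·(en')')')'+((sel')'·(vld·en)')'·sel'
= ((sel')')'+(((vld')'·(en')')')'+((sel')'·(vld·en)')'·sel'   — complement / identity
= ((sel')')'+(vld'+en')'+((sel')'·(vld·en)')'·sel'   — De Morgan
= ((sel')')'+vld·en+((sel')'·(vld·en)')'·sel'   — De Morgan
= ((sel')')'+vld·en+(sel'+vld·en)·sel'   — De Morgan
= sel'+vld·en+(sel'+vld·en)·sel'   — double negation
= sel'+vld·en   — absorption

sel'+vld·en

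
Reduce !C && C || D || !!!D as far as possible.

!C && C || D || !!!D
= D || !!!D
= D || !D
= true

true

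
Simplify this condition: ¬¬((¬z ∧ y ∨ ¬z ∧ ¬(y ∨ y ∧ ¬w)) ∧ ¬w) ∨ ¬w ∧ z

¬w

¬¬((¬z ∧ y ∨ ¬z ∧ ¬(y ∨ y ∧ ¬w)) ∧ ¬w) ∨ ¬w ∧ z
= (¬z ∧ y ∨ ¬z ∧ ¬(y ∨ y ∧ ¬w)) ∧ ¬w ∨ ¬w ∧ z   (double negation)
= (¬z ∧ y ∨ ¬z ∧ ¬y) ∧ ¬w ∨ ¬w ∧ z   (absorption)
= ¬z ∧ ¬w ∨ ¬w ∧ z   (distribution)
= ¬w   (distribution)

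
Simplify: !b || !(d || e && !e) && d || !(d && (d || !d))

!b || !d

!b || !(d || e && !e) && d || !(d && (d || !d))
= !b || !d && d || !(d && (d || !d))   — complement / identity
= !b || !(d && (d || !d))   — complement / identity
= !b || !d   — complement / identity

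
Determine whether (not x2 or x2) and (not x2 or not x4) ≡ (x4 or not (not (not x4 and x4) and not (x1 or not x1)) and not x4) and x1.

No

E1: (not x2 or x2) and (not x2 or not x4)
    = not x2 or not x4
E2: (x4 or not (not (not x4 and x4) and not (x1 or not x1)) and not x4) and x1
    = (x4 or (not x4 and x4 or x1 or not x1) and not x4) and x1
    = (x4 or (x1 or not x1) and not x4) and x1
    = (x4 or not x4) and x1
    = x1
These differ: at x1=0, x2=0, x4=1, E1 = 1 but E2 = 0.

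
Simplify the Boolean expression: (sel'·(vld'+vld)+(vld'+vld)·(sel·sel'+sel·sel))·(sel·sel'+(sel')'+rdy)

sel+rdy

(sel'·(vld'+vld)+(vld'+vld)·(sel·sel'+sel·sel))·(sel·sel'+(sel')'+rdy)
= (sel'·(vld'+vld)+(vld'+vld)·(sel·sel'+sel·sel))·(sel·sel'+sel+rdy)
= (sel'·(vld'+vld)+(vld'+vld)·sel)·(sel·sel'+sel+rdy)
= (vld'+vld)·(sel·sel'+sel+rdy)
= (vld'+vld)·(sel+rdy)
= sel+rdy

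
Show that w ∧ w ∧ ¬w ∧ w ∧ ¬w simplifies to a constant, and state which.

w ∧ w ∧ ¬w ∧ w ∧ ¬w
= w ∧ ¬w ∧ w ∧ ¬w   (idempotence)
= w ∧ ¬w   (idempotence)
= False   (complement)

False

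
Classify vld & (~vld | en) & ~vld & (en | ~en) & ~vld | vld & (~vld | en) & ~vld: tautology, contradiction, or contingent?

vld & (~vld | en) & ~vld & (en | ~en) & ~vld | vld & (~vld | en) & ~vld
= vld & (~vld | en) & ~vld & ~vld | vld & (~vld | en) & ~vld   [complement / identity]
= vld & (~vld | en) & ~vld   [absorption]
= vld & ~vld   [absorption]
= 0   [complement]

contradiction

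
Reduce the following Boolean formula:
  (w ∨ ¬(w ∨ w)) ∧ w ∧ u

(w ∨ ¬(w ∨ w)) ∧ w ∧ u
= (w ∨ ¬w) ∧ w ∧ u
= w ∧ u

w ∧ u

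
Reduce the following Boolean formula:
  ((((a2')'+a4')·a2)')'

a2

((((a2')'+a4')·a2)')'
= (((a2+a4')·a2)')'   (double negation)
= (a2')'   (absorption)
= a2   (double negation)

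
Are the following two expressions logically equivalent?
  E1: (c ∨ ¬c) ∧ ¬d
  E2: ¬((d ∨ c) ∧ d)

E1: (c ∨ ¬c) ∧ ¬d
    = ¬d   — complement / identity
E2: ¬((d ∨ c) ∧ d)
    = ¬d   — absorption
Both reduce to ¬d, so they are equivalent.

Yes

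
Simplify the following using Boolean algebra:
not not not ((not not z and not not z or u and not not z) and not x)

not z or x

not not not ((not not z and not not z or u and not not z) and not x)
= not not not (not not z and (not not z or u) and not x)
= not not not (not not z and not x)
= not (not not z and not x)
= not z or x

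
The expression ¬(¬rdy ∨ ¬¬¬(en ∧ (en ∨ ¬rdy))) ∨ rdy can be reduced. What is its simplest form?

¬(¬rdy ∨ ¬¬¬(en ∧ (en ∨ ¬rdy))) ∨ rdy
= ¬(¬rdy ∨ ¬(en ∧ (en ∨ ¬rdy))) ∨ rdy   (double negation)
= rdy ∧ en ∧ (en ∨ ¬rdy) ∨ rdy   (De Morgan)
= rdy ∧ en ∨ rdy   (absorption)
= rdy   (absorption)

rdy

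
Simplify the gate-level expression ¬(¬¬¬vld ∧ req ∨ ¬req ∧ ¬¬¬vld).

¬(¬¬¬vld ∧ req ∨ ¬req ∧ ¬¬¬vld)
= ¬¬¬¬vld   — distribution
= ¬¬vld   — double negation
= vld   — double negation

vld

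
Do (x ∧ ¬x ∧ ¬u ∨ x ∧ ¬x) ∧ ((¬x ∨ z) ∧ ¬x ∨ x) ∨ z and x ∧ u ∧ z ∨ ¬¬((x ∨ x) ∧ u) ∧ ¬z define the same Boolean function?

No

E1: (x ∧ ¬x ∧ ¬u ∨ x ∧ ¬x) ∧ ((¬x ∨ z) ∧ ¬x ∨ x) ∨ z
    = x ∧ ¬x ∧ ((¬x ∨ z) ∧ ¬x ∨ x) ∨ z   — absorption
    = x ∧ ¬x ∧ (¬x ∨ x) ∨ z   — absorption
    = x ∧ ¬x ∨ z   — complement / identity
    = z   — complement / identity
E2: x ∧ u ∧ z ∨ ¬¬((x ∨ x) ∧ u) ∧ ¬z
    = x ∧ u ∧ z ∨ (x ∨ x) ∧ u ∧ ¬z   — double negation
    = x ∧ u ∧ z ∨ x ∧ u ∧ ¬z   — idempotence
    = x ∧ u   — distribution
These differ: at u=0, x=1, z=1, E1 = 1 but E2 = 0.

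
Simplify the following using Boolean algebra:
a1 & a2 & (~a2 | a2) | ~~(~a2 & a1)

a1 & a2 & (~a2 | a2) | ~~(~a2 & a1)
= a1 & a2 & (~a2 | a2) | ~a2 & a1   — double negation
= a1 & a2 | ~a2 & a1   — complement / identity
= a1   — distribution

a1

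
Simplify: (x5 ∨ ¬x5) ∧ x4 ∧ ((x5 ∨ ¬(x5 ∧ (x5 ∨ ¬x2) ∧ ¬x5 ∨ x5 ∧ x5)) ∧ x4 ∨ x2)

(x5 ∨ ¬x5) ∧ x4 ∧ ((x5 ∨ ¬(x5 ∧ (x5 ∨ ¬x2) ∧ ¬x5 ∨ x5 ∧ x5)) ∧ x4 ∨ x2)
= (x5 ∨ ¬x5) ∧ x4 ∧ ((x5 ∨ ¬(x5 ∧ ¬x5 ∨ x5 ∧ x5)) ∧ x4 ∨ x2)   — absorption
= (x5 ∨ ¬x5) ∧ x4 ∧ ((x5 ∨ ¬x5) ∧ x4 ∨ x2)   — distribution
= (x5 ∨ ¬x5) ∧ x4   — absorption
= x4   — complement / identity

x4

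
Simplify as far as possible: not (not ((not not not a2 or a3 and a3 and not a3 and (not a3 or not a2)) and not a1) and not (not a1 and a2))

not a1

not (not ((not not not a2 or a3 and a3 and not a3 and (not a3 or not a2)) and not a1) and not (not a1 and a2))
= (not not not a2 or a3 and a3 and not a3 and (not a3 or not a2)) and not a1 or not a1 and a2   [De Morgan]
= (not not not a2 or a3 and not a3 and (not a3 or not a2)) and not a1 or not a1 and a2   [idempotence]
= (not not not a2 or a3 and not a3) and not a1 or not a1 and a2   [absorption]
= not not not a2 and not a1 or not a1 and a2   [complement / identity]
= not a2 and not a1 or not a1 and a2   [double negation]
= not a1   [distribution]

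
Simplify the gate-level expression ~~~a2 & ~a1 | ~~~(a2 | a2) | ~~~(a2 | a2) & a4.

~~~a2 & ~a1 | ~~~(a2 | a2) | ~~~(a2 | a2) & a4
= ~~~a2 & ~a1 | ~~~(a2 | a2)   (absorption)
= ~~~a2 & ~a1 | ~~~a2   (idempotence)
= ~~~a2   (absorption)
= ~a2   (double negation)

~a2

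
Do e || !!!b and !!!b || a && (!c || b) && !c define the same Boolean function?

No

E1: e || !!!b
    = e || !b
E2: !!!b || a && (!c || b) && !c
    = !!!b || a && !c
    = !b || a && !c
These differ: at a=0, b=1, c=1, e=1, E1 = 1 but E2 = 0.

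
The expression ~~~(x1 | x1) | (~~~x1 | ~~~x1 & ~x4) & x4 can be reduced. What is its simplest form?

~x1

~~~(x1 | x1) | (~~~x1 | ~~~x1 & ~x4) & x4
= ~~~x1 | (~~~x1 | ~~~x1 & ~x4) & x4   [idempotence]
= ~~~x1 | ~~~x1 & x4   [absorption]
= ~~~x1   [absorption]
= ~x1   [double negation]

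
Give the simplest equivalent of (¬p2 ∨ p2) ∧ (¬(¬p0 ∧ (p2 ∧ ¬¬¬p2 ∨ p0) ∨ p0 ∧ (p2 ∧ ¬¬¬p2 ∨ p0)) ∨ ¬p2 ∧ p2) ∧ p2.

(¬p2 ∨ p2) ∧ (¬(¬p0 ∧ (p2 ∧ ¬¬¬p2 ∨ p0) ∨ p0 ∧ (p2 ∧ ¬¬¬p2 ∨ p0)) ∨ ¬p2 ∧ p2) ∧ p2
= (¬p2 ∨ p2) ∧ (¬(p2 ∧ ¬¬¬p2 ∨ p0) ∨ ¬p2 ∧ p2) ∧ p2   (distribution)
= (¬p2 ∨ p2) ∧ (¬(p2 ∧ ¬p2 ∨ p0) ∨ ¬p2 ∧ p2) ∧ p2   (double negation)
= (¬p2 ∨ p2) ∧ (¬p0 ∨ ¬p2 ∧ p2) ∧ p2   (complement / identity)
= (¬p2 ∨ p2) ∧ ¬p0 ∧ p2   (complement / identity)
= ¬p0 ∧ p2   (complement / identity)

¬p0 ∧ p2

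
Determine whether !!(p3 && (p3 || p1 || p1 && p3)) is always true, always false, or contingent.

contingent

!!(p3 && (p3 || p1 || p1 && p3))
= !!(p3 && (p3 || p1))   (absorption)
= !!p3   (absorption)
= p3   (double negation)
This depends on p3, so it is not a constant.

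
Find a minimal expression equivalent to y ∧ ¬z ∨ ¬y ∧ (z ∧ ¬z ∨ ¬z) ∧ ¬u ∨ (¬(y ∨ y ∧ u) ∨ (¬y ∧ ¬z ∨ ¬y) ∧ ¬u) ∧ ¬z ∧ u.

y ∧ ¬z ∨ ¬y ∧ (z ∧ ¬z ∨ ¬z) ∧ ¬u ∨ (¬(y ∨ y ∧ u) ∨ (¬y ∧ ¬z ∨ ¬y) ∧ ¬u) ∧ ¬z ∧ u
= y ∧ ¬z ∨ ¬y ∧ ¬z ∧ ¬u ∨ (¬(y ∨ y ∧ u) ∨ (¬y ∧ ¬z ∨ ¬y) ∧ ¬u) ∧ ¬z ∧ u
= y ∧ ¬z ∨ ¬y ∧ ¬z ∧ ¬u ∨ (¬(y ∨ y ∧ u) ∨ ¬y ∧ ¬u) ∧ ¬z ∧ u
= y ∧ ¬z ∨ ¬y ∧ ¬z ∧ ¬u ∨ (¬y ∨ ¬y ∧ ¬u) ∧ ¬z ∧ u
= y ∧ ¬z ∨ ¬y ∧ ¬z ∧ ¬u ∨ ¬y ∧ ¬z ∧ u
= y ∧ ¬z ∨ ¬y ∧ ¬z
= ¬z

¬z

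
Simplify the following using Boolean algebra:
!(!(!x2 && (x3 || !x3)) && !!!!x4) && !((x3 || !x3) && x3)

!(!(!x2 && (x3 || !x3)) && !!!!x4) && !((x3 || !x3) && x3)
= !(!!x2 && !!!!x4) && !((x3 || !x3) && x3)   (complement / identity)
= !(!!x2 && !!x4) && !((x3 || !x3) && x3)   (double negation)
= (!x2 || !x4) && !((x3 || !x3) && x3)   (De Morgan)
= (!x2 || !x4) && !x3   (complement / identity)

(!x2 || !x4) && !x3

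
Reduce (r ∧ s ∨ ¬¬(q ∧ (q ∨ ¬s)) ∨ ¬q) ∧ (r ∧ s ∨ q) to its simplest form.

r ∧ s ∨ q

(r ∧ s ∨ ¬¬(q ∧ (q ∨ ¬s)) ∨ ¬q) ∧ (r ∧ s ∨ q)
= (r ∧ s ∨ ¬¬q ∨ ¬q) ∧ (r ∧ s ∨ q)   [absorption]
= (r ∧ s ∨ q ∨ ¬q) ∧ (r ∧ s ∨ q)   [double negation]
= r ∧ s ∨ q   [absorption]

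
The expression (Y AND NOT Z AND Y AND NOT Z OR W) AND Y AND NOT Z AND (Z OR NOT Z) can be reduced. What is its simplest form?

Y AND NOT Z

(Y AND NOT Z AND Y AND NOT Z OR W) AND Y AND NOT Z AND (Z OR NOT Z)
= (Y AND NOT Z AND Y AND NOT Z OR W) AND Y AND NOT Z   — complement / identity
= (Y AND NOT Z OR W) AND Y AND NOT Z   — idempotence
= Y AND NOT Z   — absorption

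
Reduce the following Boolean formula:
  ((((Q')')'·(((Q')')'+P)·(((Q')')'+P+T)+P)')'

((((Q')')'·(((Q')')'+P)·(((Q')')'+P+T)+P)')'
= ((((Q')')'·(((Q')')'+P)+P)')'   [absorption]
= ((((Q')')'+P)')'   [absorption]
= ((Q'+P)')'   [double negation]
= Q'+P   [double negation]

Q'+P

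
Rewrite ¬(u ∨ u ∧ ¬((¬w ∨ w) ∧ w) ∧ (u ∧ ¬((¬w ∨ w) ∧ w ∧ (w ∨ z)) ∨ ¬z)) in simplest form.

¬u

¬(u ∨ u ∧ ¬((¬w ∨ w) ∧ w) ∧ (u ∧ ¬((¬w ∨ w) ∧ w ∧ (w ∨ z)) ∨ ¬z))
= ¬(u ∨ u ∧ ¬((¬w ∨ w) ∧ w) ∧ (u ∧ ¬((¬w ∨ w) ∧ w) ∨ ¬z))   (absorption)
= ¬(u ∨ u ∧ ¬((¬w ∨ w) ∧ w))   (absorption)
= ¬(u ∨ u ∧ ¬w)   (complement / identity)
= ¬u   (absorption)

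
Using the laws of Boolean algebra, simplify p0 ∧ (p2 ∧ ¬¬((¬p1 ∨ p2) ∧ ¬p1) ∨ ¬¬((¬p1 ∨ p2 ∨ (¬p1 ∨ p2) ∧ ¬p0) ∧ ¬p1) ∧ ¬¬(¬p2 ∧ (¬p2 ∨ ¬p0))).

p0 ∧ (p2 ∧ ¬¬((¬p1 ∨ p2) ∧ ¬p1) ∨ ¬¬((¬p1 ∨ p2 ∨ (¬p1 ∨ p2) ∧ ¬p0) ∧ ¬p1) ∧ ¬¬(¬p2 ∧ (¬p2 ∨ ¬p0)))
= p0 ∧ (p2 ∧ ¬¬((¬p1 ∨ p2) ∧ ¬p1) ∨ ¬¬((¬p1 ∨ p2 ∨ (¬p1 ∨ p2) ∧ ¬p0) ∧ ¬p1) ∧ ¬p2 ∧ (¬p2 ∨ ¬p0))
= p0 ∧ (p2 ∧ ¬¬((¬p1 ∨ p2) ∧ ¬p1) ∨ ¬¬((¬p1 ∨ p2 ∨ (¬p1 ∨ p2) ∧ ¬p0) ∧ ¬p1) ∧ ¬p2)
= p0 ∧ (p2 ∧ ¬¬((¬p1 ∨ p2) ∧ ¬p1) ∨ ¬¬((¬p1 ∨ p2) ∧ ¬p1) ∧ ¬p2)
= p0 ∧ ¬¬((¬p1 ∨ p2) ∧ ¬p1)
= p0 ∧ ¬¬¬p1
= p0 ∧ ¬p1

p0 ∧ ¬p1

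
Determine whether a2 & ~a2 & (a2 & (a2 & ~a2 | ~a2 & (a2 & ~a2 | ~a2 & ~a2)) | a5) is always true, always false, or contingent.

a2 & ~a2 & (a2 & (a2 & ~a2 | ~a2 & (a2 & ~a2 | ~a2 & ~a2)) | a5)
= a2 & ~a2 & (a2 & (a2 & ~a2 | ~a2 & ~a2) | a5)   — distribution
= a2 & ~a2 & (a2 & ~a2 | a5)   — distribution
= a2 & ~a2   — absorption
= 0   — complement

always false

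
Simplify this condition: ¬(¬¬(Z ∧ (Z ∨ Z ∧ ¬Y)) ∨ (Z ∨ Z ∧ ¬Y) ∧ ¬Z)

¬Z

¬(¬¬(Z ∧ (Z ∨ Z ∧ ¬Y)) ∨ (Z ∨ Z ∧ ¬Y) ∧ ¬Z)
= ¬(Z ∧ (Z ∨ Z ∧ ¬Y) ∨ (Z ∨ Z ∧ ¬Y) ∧ ¬Z)   (double negation)
= ¬(Z ∨ Z ∧ ¬Y)   (distribution)
= ¬Z   (absorption)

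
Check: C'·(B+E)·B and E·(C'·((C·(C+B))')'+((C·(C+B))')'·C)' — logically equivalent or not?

No

E1: C'·(B+E)·B
    = C'·B   [absorption]
E2: E·(C'·((C·(C+B))')'+((C·(C+B))')'·C)'
    = E·(((C·(C+B))')')'   [distribution]
    = E·(C·(C+B))'   [double negation]
    = E·C'   [absorption]
These differ: at B=1, C=0, E=0, E1 = 1 but E2 = 0.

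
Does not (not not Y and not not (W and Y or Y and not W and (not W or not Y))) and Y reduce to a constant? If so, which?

not (not not Y and not not (W and Y or Y and not W and (not W or not Y))) and Y
= not (not not Y and not not (W and Y or Y and not W)) and Y   [absorption]
= not (not not Y and not not Y) and Y   [distribution]
= not not not Y and Y   [idempotence]
= not Y and Y   [double negation]
= False   [complement]

yes, False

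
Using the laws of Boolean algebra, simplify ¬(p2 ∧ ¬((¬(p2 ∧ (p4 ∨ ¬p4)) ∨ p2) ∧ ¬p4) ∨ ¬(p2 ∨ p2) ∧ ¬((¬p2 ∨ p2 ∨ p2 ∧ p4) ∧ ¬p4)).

¬(p2 ∧ ¬((¬(p2 ∧ (p4 ∨ ¬p4)) ∨ p2) ∧ ¬p4) ∨ ¬(p2 ∨ p2) ∧ ¬((¬p2 ∨ p2 ∨ p2 ∧ p4) ∧ ¬p4))
= ¬(p2 ∧ ¬((¬(p2 ∧ (p4 ∨ ¬p4)) ∨ p2) ∧ ¬p4) ∨ ¬(p2 ∨ p2) ∧ ¬((¬p2 ∨ p2) ∧ ¬p4))
= ¬(p2 ∧ ¬((¬p2 ∨ p2) ∧ ¬p4) ∨ ¬(p2 ∨ p2) ∧ ¬((¬p2 ∨ p2) ∧ ¬p4))
= ¬(p2 ∧ ¬((¬p2 ∨ p2) ∧ ¬p4) ∨ ¬p2 ∧ ¬((¬p2 ∨ p2) ∧ ¬p4))
= ¬¬((¬p2 ∨ p2) ∧ ¬p4)
= ¬¬¬p4
= ¬p4

¬p4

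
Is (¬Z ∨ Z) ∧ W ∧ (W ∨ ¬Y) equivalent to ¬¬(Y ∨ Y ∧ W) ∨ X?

E1: (¬Z ∨ Z) ∧ W ∧ (W ∨ ¬Y)
    = W ∧ (W ∨ ¬Y)
    = W
E2: ¬¬(Y ∨ Y ∧ W) ∨ X
    = ¬¬Y ∨ X
    = Y ∨ X
These differ: at W=0, X=0, Y=1, Z=0, E1 = 0 but E2 = 1.

No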